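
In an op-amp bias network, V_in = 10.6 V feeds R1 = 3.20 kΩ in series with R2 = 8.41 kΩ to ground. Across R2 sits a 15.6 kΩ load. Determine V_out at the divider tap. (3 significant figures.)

R2 ‖ R_L = (8.41 × 15.6)/(8.41 + 15.6) = 5.464 kΩ.
Voltage divider with the loaded lower leg: V_out = 10.6 × 5.464/(3.20 + 5.464) = 10.6 × 0.6307 = 6.685 V.

V_out ≈ 6.69 V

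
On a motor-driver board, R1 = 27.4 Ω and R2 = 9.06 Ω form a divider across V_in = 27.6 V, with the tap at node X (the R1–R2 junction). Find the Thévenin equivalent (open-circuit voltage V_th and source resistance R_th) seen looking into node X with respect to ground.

V_th is the unloaded tap voltage: V_in · R2/(R1+R2) = 27.6 × 0.2485 = 6.858 V.
Zeroing V_in shorts the top of R1 to ground, so R_th = R1 ‖ R2 = 6.809 Ω.

V_th ≈ 6.86 V, R_th ≈ 6.81 Ω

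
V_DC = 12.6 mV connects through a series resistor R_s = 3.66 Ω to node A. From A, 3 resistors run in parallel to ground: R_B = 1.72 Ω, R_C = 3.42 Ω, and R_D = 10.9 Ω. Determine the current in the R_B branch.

I ≈ 1.62 mA

Parallel bank: R_p = 1/(1/1.72 + 1/3.42 + 1/10.9) = 1.036 Ω.
V_A = 12.6 × 1.036/4.696 = 2.779 mV.
Branch current I = V_A/R_B = 2.779/1.72 = 1.616 mA.
(Check via current divider: I_total = 2.683 mA; share G_k/ΣG = 0.6021 → same result.)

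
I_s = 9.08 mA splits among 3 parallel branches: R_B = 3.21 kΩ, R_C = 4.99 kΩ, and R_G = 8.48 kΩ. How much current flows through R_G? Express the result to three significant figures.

Total conductance ΣG = 1/3.21 + 1/4.99 + 1/8.48 = 0.6299 (units of 1/kΩ).
Current divider: I(R_G) = I_s · G_k/ΣG = 9.08 × (0.1179/0.6299) = 9.08 × 0.1872 = 1.700 mA.

I ≈ 1.70 mA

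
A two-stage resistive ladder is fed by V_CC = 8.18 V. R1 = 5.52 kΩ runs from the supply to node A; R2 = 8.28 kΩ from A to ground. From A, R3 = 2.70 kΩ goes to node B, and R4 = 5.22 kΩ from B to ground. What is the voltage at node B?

Looking into the second stage from A: R3 + R4 = 7.920 kΩ appears in parallel with R2.
R2 ‖ (R3+R4) = 4.048 kΩ.
So V_A = 8.18 × 0.4231 = 3.461 V.
V_B = V_A × 0.6591 = 2.281 V.

V_B ≈ 2.28 V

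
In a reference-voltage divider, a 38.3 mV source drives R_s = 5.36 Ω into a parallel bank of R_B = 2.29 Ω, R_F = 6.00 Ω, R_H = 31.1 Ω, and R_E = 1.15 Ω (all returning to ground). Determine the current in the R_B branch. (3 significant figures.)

Equivalent of the parallel group: R_p = 0.6644 Ω.
Node voltage V_A = V_DC · R_p/(R_s + R_p) = 38.3 × 0.1103 = 4.224 mV.
Branch current I = V_A/R_B = 4.224/2.29 = 1.845 mA.

I ≈ 1.84 mA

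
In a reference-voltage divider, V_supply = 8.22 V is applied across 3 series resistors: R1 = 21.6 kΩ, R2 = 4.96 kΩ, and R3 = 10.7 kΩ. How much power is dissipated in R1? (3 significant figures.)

P ≈ 1.05 mW

The common current is I = 8.22/37.26 = 0.2206 mA.
V(R1) = I·R = 4.765 V; P = V·I = 4.765 × 0.2206 = 1.051 mW.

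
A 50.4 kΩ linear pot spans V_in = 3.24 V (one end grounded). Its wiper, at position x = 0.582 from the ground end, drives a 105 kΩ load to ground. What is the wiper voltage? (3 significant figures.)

V_out ≈ 1.69 V

The pot divides into 21.07 kΩ above the wiper and 29.33 kΩ below.
(x·R_p) ‖ R_L = 22.93 kΩ.
Then V_out = V_in · 22.93/(21.07 + 22.93) = 1.689 V.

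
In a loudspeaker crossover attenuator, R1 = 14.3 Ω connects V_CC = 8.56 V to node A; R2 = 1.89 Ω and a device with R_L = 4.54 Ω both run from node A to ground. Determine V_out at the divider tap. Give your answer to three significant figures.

R2 ‖ R_L = (1.89 × 4.54)/(1.89 + 4.54) = 1.334 Ω.
Now apply the divider: V_out = 8.56 × 0.08535 = 0.7306 V.

V_out ≈ 0.731 V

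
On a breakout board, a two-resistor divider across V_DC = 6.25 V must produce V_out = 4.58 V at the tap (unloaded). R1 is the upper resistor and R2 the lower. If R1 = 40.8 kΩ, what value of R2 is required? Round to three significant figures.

R2 ≈ 112 kΩ

The divider ratio is R2/(R1+R2) = 4.58/6.25 = 0.7328.
So R2 = R1 · V_out/(V_DC − V_out) = 40.8 × 4.58/(6.25 − 4.58) = 40.8 × 2.743 = 111.9 kΩ.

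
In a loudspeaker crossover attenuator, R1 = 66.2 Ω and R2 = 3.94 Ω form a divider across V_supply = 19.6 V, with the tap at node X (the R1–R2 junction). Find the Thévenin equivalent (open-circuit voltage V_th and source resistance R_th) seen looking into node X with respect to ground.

V_th ≈ 1.10 V, R_th ≈ 3.72 Ω

V_th is the unloaded tap voltage: V_supply · R2/(R1+R2) = 19.6 × 0.05617 = 1.101 V.
Looking into X with the source shorted: R_th = R1·R2/(R1+R2) = 66.20 × 3.94/70.14 = 3.719 Ω.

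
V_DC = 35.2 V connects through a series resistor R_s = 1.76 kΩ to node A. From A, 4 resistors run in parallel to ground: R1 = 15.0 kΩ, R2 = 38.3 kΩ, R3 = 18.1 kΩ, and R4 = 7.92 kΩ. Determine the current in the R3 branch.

Equivalent of the parallel group: R_p = 3.646 kΩ.
Node voltage V_A = V_DC · R_p/(R_s + R_p) = 35.2 × 0.6744 = 23.74 V.
Branch current I = V_A/R3 = 23.74/18.1 = 1.312 mA.
(Check via current divider: I_total = 6.512 mA; share G_k/ΣG = 0.2014 → same result.)

I ≈ 1.31 mA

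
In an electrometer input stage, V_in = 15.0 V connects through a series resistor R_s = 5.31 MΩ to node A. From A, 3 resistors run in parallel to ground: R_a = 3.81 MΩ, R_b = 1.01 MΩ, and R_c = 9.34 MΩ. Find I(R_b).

I ≈ 1.81 µA

Equivalent of the parallel group: R_p = 0.7355 MΩ.
V_A by voltage divider: V_A = 15.0 × 0.7355/(5.31 + 0.7355) = 1.825 V.
Branch current I = V_A/R_b = 1.825/1.01 = 1.807 µA.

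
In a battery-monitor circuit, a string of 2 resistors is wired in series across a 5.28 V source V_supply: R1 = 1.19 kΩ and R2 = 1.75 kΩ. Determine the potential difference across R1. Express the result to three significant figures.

Total series resistance ΣR = 1.19 + 1.75 = 2.940 kΩ.
V = V_supply · R/ΣR = 5.28 × 0.4048 = 2.137 V.

V ≈ 2.14 V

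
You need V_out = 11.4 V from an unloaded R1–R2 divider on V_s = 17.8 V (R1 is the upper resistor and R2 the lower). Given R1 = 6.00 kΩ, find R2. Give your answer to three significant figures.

R2 ≈ 10.7 kΩ

Required fraction k = V_out/V_s = 0.6404.
R2 = R1 · 0.6404/(1 − 0.6404) = 10.69 kΩ.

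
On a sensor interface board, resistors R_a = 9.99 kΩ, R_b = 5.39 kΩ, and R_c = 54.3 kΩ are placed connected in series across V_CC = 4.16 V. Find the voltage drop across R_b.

Total series resistance ΣR = 9.99 + 5.39 + 54.3 = 69.68 kΩ.
By the voltage-divider rule, V = 4.16 × 5.390/69.68 = 0.3218 V.

V ≈ 0.322 V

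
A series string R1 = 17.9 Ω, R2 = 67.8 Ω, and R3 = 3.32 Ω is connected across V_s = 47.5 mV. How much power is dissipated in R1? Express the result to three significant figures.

The common current is I = 47.5/89.02 = 0.5336 mA.
P(R1) = I²·R1 = (0.5336)² × 17.9 = 5.096 µW.

P ≈ 5.10 µW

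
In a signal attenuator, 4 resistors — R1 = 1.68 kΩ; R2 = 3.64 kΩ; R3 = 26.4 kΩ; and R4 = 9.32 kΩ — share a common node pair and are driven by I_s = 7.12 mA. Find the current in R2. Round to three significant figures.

I ≈ 1.93 mA

ΣG = 1/1.68 + 1/3.64 + 1/26.4 + 1/9.32 = 1.015.
R2 takes the fraction G_k/ΣG = 0.2747/1.015 = 0.2706, so I = 7.12 × 0.2706 = 1.927 mA.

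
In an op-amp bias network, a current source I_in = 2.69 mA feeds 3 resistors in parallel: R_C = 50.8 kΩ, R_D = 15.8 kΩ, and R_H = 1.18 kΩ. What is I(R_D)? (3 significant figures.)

I ≈ 0.183 mA

ΣG = 1/50.8 + 1/15.8 + 1/1.18 = 0.9304.
Current divider: I(R_D) = I_in · G_k/ΣG = 2.69 × (0.06329/0.9304) = 2.69 × 0.06802 = 0.1830 mA.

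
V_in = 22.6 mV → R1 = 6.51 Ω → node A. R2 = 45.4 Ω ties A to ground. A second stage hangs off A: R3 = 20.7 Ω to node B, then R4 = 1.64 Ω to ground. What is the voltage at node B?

V_B ≈ 1.16 mV

The second stage (R3 + R4 = 22.34 Ω) loads node A in parallel with R2.
Effective lower resistance at A: R2 ‖ 22.34 = 14.97 Ω.
V_A = 22.6 × 14.97/(6.51 + 14.97) = 15.75 mV.
Stage 2 is unloaded, so V_B = V_A · R4/(R3+R4) = 15.75 × 1.64/22.34 = 1.156 mV.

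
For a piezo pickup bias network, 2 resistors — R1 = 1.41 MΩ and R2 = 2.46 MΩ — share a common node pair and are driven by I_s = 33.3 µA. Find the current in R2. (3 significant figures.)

I ≈ 12.1 µA

For two parallel branches, I_k = I_s · (other R)/(sum of R).
So I = 33.3 × 1.41/3.870 = 12.13 µA.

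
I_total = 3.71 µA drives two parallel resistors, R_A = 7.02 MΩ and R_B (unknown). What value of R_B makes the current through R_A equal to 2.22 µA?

R_B ≈ 10.5 MΩ

Two-branch current divider: I_A = I_total · R_B/(R_A + R_B).
With f = 0.5984, R_B = R_A · f/(1−f) = 7.02 × 1.490 = 10.46 MΩ.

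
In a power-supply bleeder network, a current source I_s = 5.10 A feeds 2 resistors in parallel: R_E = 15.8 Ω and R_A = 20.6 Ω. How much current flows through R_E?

I ≈ 2.89 A

With just two branches, the current splits inversely with resistance.
I(R_E) = 5.10 × 20.6/(15.8 + 20.6) = 5.10 × 0.5659 = 2.886 A.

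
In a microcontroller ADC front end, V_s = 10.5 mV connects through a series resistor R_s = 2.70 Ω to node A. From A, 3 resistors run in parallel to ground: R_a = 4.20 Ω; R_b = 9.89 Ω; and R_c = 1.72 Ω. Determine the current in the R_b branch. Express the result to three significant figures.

I ≈ 0.305 mA

Parallel bank: R_p = 1/(1/4.20 + 1/9.89 + 1/1.72) = 1.086 Ω.
Node voltage V_A = V_s · R_p/(R_s + R_p) = 10.5 × 0.2869 = 3.012 mV.
Branch current I = V_A/R_b = 3.012/9.89 = 0.3046 mA.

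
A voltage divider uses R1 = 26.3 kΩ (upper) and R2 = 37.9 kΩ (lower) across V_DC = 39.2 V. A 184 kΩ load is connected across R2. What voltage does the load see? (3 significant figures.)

V_out ≈ 21.3 V

The load sits in parallel with R2, giving an effective lower resistance R2' = R2·R_L/(R2+R_L) = 31.43 kΩ.
Voltage divider with the loaded lower leg: V_out = 39.2 × 31.43/(26.3 + 31.43) = 39.2 × 0.5444 = 21.34 V.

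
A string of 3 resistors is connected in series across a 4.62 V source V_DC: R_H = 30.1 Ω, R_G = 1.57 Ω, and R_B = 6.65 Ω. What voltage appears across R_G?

V ≈ 0.189 V

ΣR = 30.1 + 1.57 + 6.65 = 38.32 Ω.
Voltage divider: V = V_DC · (1.570 / 38.32) = 4.62 × 0.04097 = 0.1893 V.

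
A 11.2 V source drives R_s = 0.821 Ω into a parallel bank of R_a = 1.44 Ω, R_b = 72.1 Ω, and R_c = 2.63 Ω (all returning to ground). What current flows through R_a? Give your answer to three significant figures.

I ≈ 4.11 A

Equivalent of the parallel group: R_p = 0.9187 Ω.
Node voltage V_A = V_CC · R_p/(R_s + R_p) = 11.2 × 0.5281 = 5.914 V.
Branch current I = V_A/R_a = 5.914/1.44 = 4.107 A.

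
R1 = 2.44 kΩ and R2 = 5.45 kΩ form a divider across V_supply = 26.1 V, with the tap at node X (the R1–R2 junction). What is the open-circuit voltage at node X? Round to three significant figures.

V_th ≈ 18.0 V

With X open, the divider is unloaded: V_th = 26.1 × 5.45/7.890 = 18.03 V.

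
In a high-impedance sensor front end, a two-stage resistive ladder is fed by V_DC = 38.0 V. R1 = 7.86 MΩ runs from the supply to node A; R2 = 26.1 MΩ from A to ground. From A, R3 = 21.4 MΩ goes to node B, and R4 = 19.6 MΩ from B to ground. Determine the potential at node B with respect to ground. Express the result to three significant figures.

V_B ≈ 12.2 V

The second stage (R3 + R4 = 41.00 MΩ) loads node A in parallel with R2.
Effective lower resistance at A: R2 ‖ 41.00 = 15.95 MΩ.
First divider: V_A = V_DC · 15.95/(7.86 + 15.95) = 25.45 V.
Then the unloaded second divider: V_B = V_A × R4/(R3+R4) = 25.45 × 0.4780 = 12.17 V.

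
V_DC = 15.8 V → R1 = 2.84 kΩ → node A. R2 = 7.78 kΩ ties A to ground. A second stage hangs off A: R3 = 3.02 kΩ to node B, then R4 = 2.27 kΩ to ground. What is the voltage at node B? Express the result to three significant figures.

The second stage (R3 + R4 = 5.290 kΩ) loads node A in parallel with R2.
R2 ‖ (R3+R4) = 3.149 kΩ.
So V_A = 15.8 × 0.5258 = 8.307 V.
Stage 2 is unloaded, so V_B = V_A · R4/(R3+R4) = 8.307 × 2.27/5.290 = 3.565 V.

V_B ≈ 3.56 V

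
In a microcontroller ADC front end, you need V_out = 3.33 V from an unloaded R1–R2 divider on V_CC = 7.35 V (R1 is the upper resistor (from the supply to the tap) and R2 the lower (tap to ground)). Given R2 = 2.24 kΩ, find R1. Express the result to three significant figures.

The divider ratio is R2/(R1+R2) = 3.33/7.35 = 0.4531.
So R1 = R2 · (V_CC/V_out − 1) = 2.24 × (7.35/3.33 − 1) = 2.24 × 1.207 = 2.704 kΩ.

R1 ≈ 2.70 kΩ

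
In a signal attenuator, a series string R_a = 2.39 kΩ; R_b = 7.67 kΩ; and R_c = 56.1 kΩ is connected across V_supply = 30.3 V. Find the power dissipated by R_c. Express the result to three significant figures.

P ≈ 11.8 mW

The common current is I = 30.3/66.16 = 0.4580 mA.
P = I²R = 0.2097 × 56.1 = 11.77 mW.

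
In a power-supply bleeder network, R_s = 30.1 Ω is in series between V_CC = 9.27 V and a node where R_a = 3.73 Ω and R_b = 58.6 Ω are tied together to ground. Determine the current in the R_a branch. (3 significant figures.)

Equivalent of the parallel group: R_p = 3.507 Ω.
V_A by voltage divider: V_A = 9.27 × 3.507/(30.1 + 3.507) = 0.9673 V.
I(R_a) = V_A / R_a = 0.9673/3.73 = 0.2593 A.

I ≈ 0.259 A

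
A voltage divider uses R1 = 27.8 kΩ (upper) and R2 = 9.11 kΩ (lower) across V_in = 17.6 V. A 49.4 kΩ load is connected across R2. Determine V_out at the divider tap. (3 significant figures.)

The load sits in parallel with R2, giving an effective lower resistance R2' = R2·R_L/(R2+R_L) = 7.692 kΩ.
Now apply the divider: V_out = 17.6 × 0.2167 = 3.814 V.

V_out ≈ 3.81 V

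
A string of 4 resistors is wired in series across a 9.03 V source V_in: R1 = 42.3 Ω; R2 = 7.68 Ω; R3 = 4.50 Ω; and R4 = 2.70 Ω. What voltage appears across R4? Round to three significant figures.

ΣR = 42.3 + 7.68 + 4.50 + 2.70 = 57.18 Ω.
Voltage divider: V = V_in · (2.700 / 57.18) = 9.03 × 0.04722 = 0.4264 V.

V ≈ 0.426 V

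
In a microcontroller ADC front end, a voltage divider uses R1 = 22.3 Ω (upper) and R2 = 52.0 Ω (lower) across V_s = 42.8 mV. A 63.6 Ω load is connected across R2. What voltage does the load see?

V_out ≈ 24.1 mV

First combine the lower leg with the load: R2 ‖ R_L = 28.61 Ω.
Then V_out = V_s · R2'/(R1 + R2') = 42.8 × 28.61/50.91 = 24.05 mV.
(Unloaded it would be 30.0 mV; the load pulls it down.)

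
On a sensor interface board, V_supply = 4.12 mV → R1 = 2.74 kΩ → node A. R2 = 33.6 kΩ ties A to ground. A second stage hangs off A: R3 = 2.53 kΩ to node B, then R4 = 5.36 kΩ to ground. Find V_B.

V_B ≈ 1.96 mV

Looking into the second stage from A: R3 + R4 = 7.890 kΩ appears in parallel with R2.
Effective lower resistance at A: R2 ‖ 7.890 = 6.390 kΩ.
First divider: V_A = V_supply · 6.390/(2.74 + 6.390) = 2.883 mV.
Stage 2 is unloaded, so V_B = V_A · R4/(R3+R4) = 2.883 × 5.36/7.890 = 1.959 mV.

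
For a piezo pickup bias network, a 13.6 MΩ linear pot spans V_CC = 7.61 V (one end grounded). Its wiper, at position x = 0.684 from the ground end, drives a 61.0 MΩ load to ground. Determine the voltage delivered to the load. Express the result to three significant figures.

V_out ≈ 4.97 V

The pot divides into 4.298 MΩ above the wiper and 9.302 MΩ below.
Lower segment in parallel with the load: 9.302 ‖ 61.0 = 8.072 MΩ.
Then V_out = V_CC · 8.072/(4.298 + 8.072) = 4.966 V.
(Unloaded: V_out = x·V_CC = 5.21 V.)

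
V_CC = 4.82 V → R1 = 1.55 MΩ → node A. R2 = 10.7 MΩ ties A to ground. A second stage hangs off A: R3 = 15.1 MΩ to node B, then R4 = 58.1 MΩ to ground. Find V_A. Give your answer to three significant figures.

V_A ≈ 4.13 V

Node A sees R2 in parallel with the series input of stage 2, R3 + R4 = 73.20 MΩ.
R2 ‖ (R3+R4) = 9.335 MΩ.
So V_A = 4.82 × 0.8576 = 4.134 V.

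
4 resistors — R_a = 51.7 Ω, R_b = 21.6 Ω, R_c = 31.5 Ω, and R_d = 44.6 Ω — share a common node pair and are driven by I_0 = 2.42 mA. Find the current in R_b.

Conductances: ΣG = 1/51.7 + 1/21.6 + 1/31.5 + 1/44.6 = 0.1198 (1/Ω).
R_b takes the fraction G_k/ΣG = 0.04630/0.1198 = 0.3864, so I = 2.42 × 0.3864 = 0.9352 mA.

I ≈ 0.935 mA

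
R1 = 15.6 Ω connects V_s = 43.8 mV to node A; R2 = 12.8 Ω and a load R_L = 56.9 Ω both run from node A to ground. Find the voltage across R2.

V_out ≈ 17.6 mV

First combine the lower leg with the load: R2 ‖ R_L = 10.45 Ω.
Now apply the divider: V_out = 43.8 × 0.4011 = 17.57 mV.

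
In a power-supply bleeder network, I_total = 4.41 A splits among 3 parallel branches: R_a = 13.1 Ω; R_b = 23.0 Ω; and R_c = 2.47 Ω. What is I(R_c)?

ΣG = 1/13.1 + 1/23.0 + 1/2.47 = 0.5247.
Current divider: I(R_c) = I_total · G_k/ΣG = 4.41 × (0.4049/0.5247) = 4.41 × 0.7716 = 3.403 A.

I ≈ 3.40 A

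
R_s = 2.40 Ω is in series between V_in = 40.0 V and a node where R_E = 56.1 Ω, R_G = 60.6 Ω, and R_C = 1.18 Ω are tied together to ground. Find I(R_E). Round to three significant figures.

I ≈ 0.229 A

Equivalent of the parallel group: R_p = 1.134 Ω.
V_A = 40.0 × 1.134/3.534 = 12.84 V.
Branch current I = V_A/R_E = 12.84/56.1 = 0.2288 A.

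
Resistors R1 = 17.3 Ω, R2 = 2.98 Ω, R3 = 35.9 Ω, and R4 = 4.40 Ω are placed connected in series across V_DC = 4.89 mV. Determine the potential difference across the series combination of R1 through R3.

V ≈ 4.53 mV

Total series resistance ΣR = 17.3 + 2.98 + 35.9 + 4.40 = 60.58 Ω.
R_{R1..R3} = 17.3 + 2.98 + 35.9 = 56.18 Ω.
Voltage divider: V = V_DC · (56.18 / 60.58) = 4.89 × 0.9274 = 4.535 mV.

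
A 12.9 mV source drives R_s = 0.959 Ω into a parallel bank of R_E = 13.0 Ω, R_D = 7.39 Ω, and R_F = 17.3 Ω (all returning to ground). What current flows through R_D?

I ≈ 1.39 mA

Combine the parallel branches: R_p = (1/13.0 + 1/7.39 + 1/17.3)⁻¹ = 3.703 Ω.
Node voltage V_A = V_s · R_p/(R_s + R_p) = 12.9 × 0.7943 = 10.25 mV.
I(R_D) = V_A / R_D = 10.25/7.39 = 1.387 mA.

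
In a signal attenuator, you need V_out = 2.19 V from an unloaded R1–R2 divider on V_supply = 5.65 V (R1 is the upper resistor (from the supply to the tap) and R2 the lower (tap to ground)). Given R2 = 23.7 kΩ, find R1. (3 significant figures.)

R1 ≈ 37.4 kΩ

V_out/V_supply = R2/(R1+R2) = 0.3876.
R1 = R2·(1/k − 1) = 23.7 × 1.580 = 37.44 kΩ.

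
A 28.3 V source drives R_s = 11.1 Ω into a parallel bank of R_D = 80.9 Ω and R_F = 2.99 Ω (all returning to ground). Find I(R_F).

I ≈ 1.95 A

Equivalent of the parallel group: R_p = 2.883 Ω.
V_A by voltage divider: V_A = 28.3 × 2.883/(11.1 + 2.883) = 5.836 V.
Branch current I = V_A/R_F = 5.836/2.99 = 1.952 A.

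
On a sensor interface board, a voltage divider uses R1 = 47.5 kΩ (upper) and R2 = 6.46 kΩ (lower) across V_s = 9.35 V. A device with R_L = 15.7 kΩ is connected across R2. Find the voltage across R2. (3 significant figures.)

R2 ‖ R_L = (6.46 × 15.7)/(6.46 + 15.7) = 4.577 kΩ.
Voltage divider with the loaded lower leg: V_out = 9.35 × 4.577/(47.5 + 4.577) = 9.35 × 0.08789 = 0.8217 V.
(Unloaded it would be 1.12 V; the load pulls it down.)

V_out ≈ 0.822 V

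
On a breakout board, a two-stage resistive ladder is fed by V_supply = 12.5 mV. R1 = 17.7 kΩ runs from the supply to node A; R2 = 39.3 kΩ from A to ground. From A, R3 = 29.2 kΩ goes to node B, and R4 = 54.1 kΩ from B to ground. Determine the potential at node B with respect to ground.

V_B ≈ 4.88 mV

The second stage (R3 + R4 = 83.30 kΩ) loads node A in parallel with R2.
Effective lower resistance at A: R2 ‖ 83.30 = 26.70 kΩ.
First divider: V_A = V_supply · 26.70/(17.7 + 26.70) = 7.517 mV.
Then the unloaded second divider: V_B = V_A × R4/(R3+R4) = 7.517 × 0.6495 = 4.882 mV.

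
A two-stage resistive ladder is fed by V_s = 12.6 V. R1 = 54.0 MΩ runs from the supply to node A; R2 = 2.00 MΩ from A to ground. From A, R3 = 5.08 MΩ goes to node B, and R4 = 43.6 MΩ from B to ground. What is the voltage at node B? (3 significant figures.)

V_B ≈ 0.388 V

The second stage (R3 + R4 = 48.68 MΩ) loads node A in parallel with R2.
R2 ‖ (R3+R4) = 1.921 MΩ.
V_A = 12.6 × 1.921/(54.0 + 1.921) = 0.4329 V.
Then the unloaded second divider: V_B = V_A × R4/(R3+R4) = 0.4329 × 0.8956 = 0.3877 V.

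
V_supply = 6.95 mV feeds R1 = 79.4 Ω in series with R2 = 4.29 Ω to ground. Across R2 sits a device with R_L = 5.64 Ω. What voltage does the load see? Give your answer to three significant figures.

R2 ‖ R_L = (4.29 × 5.64)/(4.29 + 5.64) = 2.437 Ω.
Now apply the divider: V_out = 6.95 × 0.02977 = 0.2069 mV.
(Unloaded it would be 0.356 mV; the load pulls it down.)

V_out ≈ 0.207 mV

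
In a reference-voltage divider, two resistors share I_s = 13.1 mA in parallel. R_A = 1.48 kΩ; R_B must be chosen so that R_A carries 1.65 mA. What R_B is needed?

R_B ≈ 0.213 kΩ

The fraction through R_A equals R_B/(R_A+R_B).
1.65/13.1 = R_B/(R_A + R_B) → R_B = R_A · (0.1260)/(1 − 0.1260) = 1.48 × 0.1441 = 0.2133 kΩ.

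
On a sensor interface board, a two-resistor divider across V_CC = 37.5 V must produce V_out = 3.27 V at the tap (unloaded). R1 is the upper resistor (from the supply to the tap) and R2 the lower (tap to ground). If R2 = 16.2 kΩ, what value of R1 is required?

V_out/V_CC = R2/(R1+R2) = 0.08720.
So R1 = R2 · (V_CC/V_out − 1) = 16.2 × (37.5/3.27 − 1) = 16.2 × 10.47 = 169.6 kΩ.

R1 ≈ 170 kΩ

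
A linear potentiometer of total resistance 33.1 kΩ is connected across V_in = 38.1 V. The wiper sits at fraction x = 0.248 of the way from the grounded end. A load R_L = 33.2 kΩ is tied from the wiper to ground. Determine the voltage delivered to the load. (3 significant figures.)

The pot divides into 24.89 kΩ above the wiper and 8.209 kΩ below.
R_L loads the lower segment: effective lower R = 6.582 kΩ.
Loaded-divider output: V_out = 38.1 × 0.2091 = 7.967 V.

V_out ≈ 7.97 V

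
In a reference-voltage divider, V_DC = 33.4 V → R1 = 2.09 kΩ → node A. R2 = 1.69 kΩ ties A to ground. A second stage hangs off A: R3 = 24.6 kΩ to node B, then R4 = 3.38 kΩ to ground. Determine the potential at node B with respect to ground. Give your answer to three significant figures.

V_B ≈ 1.75 V

The second stage (R3 + R4 = 27.98 kΩ) loads node A in parallel with R2.
Effective lower resistance at A: R2 ‖ 27.98 = 1.594 kΩ.
First divider: V_A = V_DC · 1.594/(2.09 + 1.594) = 14.45 V.
V_B = V_A × 0.1208 = 1.746 V.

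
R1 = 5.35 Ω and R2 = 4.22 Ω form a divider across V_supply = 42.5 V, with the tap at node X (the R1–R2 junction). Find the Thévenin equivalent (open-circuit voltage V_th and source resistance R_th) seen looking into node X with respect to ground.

V_th is the unloaded tap voltage: V_supply · R2/(R1+R2) = 42.5 × 0.4410 = 18.74 V.
Zeroing V_supply shorts the top of R1 to ground, so R_th = R1 ‖ R2 = 2.359 Ω.

V_th ≈ 18.7 V, R_th ≈ 2.36 Ω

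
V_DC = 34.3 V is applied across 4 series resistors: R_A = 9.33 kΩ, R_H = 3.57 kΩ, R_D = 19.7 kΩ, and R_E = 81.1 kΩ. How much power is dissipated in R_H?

P ≈ 0.325 mW

Series current I = V_DC/ΣR = 34.3/113.7 = 0.3017 mA.
V(R_H) = I·R = 1.077 V; P = V·I = 1.077 × 0.3017 = 0.3249 mW.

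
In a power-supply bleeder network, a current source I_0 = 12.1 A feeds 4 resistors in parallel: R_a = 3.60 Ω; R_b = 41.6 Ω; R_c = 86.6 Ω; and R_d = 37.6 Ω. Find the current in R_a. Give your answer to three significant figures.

ΣG = 1/3.60 + 1/41.6 + 1/86.6 + 1/37.6 = 0.3400.
By the current-divider rule, I = I_0 · G_k/ΣG = 12.1 × 0.8171 = 9.887 A.

I ≈ 9.89 A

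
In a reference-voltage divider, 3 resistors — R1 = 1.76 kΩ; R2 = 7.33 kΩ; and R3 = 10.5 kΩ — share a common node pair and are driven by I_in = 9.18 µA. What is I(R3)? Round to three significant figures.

Conductances: ΣG = 1/1.76 + 1/7.33 + 1/10.5 = 0.7998 (1/kΩ).
R3 takes the fraction G_k/ΣG = 0.09524/0.7998 = 0.1191, so I = 9.18 × 0.1191 = 1.093 µA.

I ≈ 1.09 µA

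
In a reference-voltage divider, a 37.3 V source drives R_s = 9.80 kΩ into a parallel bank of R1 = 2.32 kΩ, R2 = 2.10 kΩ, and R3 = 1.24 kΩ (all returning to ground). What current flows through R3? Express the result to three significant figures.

Combine the parallel branches: R_p = (1/2.32 + 1/2.10 + 1/1.24)⁻¹ = 0.5835 kΩ.
V_A = 37.3 × 0.5835/10.38 = 2.096 V.
I(R3) = V_A / R3 = 2.096/1.24 = 1.690 mA.

I ≈ 1.69 mA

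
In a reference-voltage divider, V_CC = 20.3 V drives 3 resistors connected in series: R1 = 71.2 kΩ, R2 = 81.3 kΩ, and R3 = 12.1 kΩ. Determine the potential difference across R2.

V ≈ 10.0 V

Series total: ΣR = 71.2 + 81.3 + 12.1 = 164.6 kΩ.
V = V_CC · R/ΣR = 20.3 × 0.4939 = 10.03 V.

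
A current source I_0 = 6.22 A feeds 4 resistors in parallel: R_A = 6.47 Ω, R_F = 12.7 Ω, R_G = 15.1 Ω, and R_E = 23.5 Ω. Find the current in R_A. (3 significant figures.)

I ≈ 2.81 A

Total conductance ΣG = 1/6.47 + 1/12.7 + 1/15.1 + 1/23.5 = 0.3421 (units of 1/Ω).
R_A takes the fraction G_k/ΣG = 0.1546/0.3421 = 0.4518, so I = 6.22 × 0.4518 = 2.810 A.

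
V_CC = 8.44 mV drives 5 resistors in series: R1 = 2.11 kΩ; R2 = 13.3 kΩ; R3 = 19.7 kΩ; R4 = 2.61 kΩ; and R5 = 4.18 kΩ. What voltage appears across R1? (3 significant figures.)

V ≈ 0.425 mV

Series total: ΣR = 2.11 + 13.3 + 19.7 + 2.61 + 4.18 = 41.90 kΩ.
Voltage divider: V = V_CC · (2.110 / 41.90) = 8.44 × 0.05036 = 0.4250 mV.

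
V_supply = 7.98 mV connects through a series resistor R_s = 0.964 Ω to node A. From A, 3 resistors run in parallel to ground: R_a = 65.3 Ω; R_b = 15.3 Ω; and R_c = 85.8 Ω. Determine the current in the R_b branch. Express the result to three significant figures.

I ≈ 0.479 mA

Combine the parallel branches: R_p = (1/65.3 + 1/15.3 + 1/85.8)⁻¹ = 10.83 Ω.
V_A = 7.98 × 10.83/11.79 = 7.328 mV.
I(R_b) = V_A / R_b = 7.328/15.3 = 0.4789 mA.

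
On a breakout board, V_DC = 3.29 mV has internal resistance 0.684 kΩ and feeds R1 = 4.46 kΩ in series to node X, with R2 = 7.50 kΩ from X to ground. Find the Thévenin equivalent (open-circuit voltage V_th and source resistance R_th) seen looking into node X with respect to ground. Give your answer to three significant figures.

V_th ≈ 1.95 mV, R_th ≈ 3.05 kΩ

R1' = 0.684 + 4.46 = 5.144 kΩ (source resistance + R1).
Open-circuit (no load on X): V_th = V_DC · R2/(R1' + R2) = 3.29 × 7.50/(5.144 + 7.50) = 1.952 mV.
With V_DC suppressed (replaced by a short), R_th = R1' ‖ R2 = (5.144 × 7.50)/(5.144 + 7.50) = 3.051 kΩ.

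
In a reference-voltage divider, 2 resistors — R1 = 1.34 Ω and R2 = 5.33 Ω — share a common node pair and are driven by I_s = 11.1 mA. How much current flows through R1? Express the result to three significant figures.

I ≈ 8.87 mA

Two-branch current divider: I_k = I_s · R_other/(R_1 + R_2).
So I = 11.1 × 5.33/6.670 = 8.870 mA.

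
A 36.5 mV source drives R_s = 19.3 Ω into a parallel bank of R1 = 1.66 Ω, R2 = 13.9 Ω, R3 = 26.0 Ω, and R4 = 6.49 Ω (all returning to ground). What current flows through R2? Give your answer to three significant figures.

I ≈ 0.148 mA

Equivalent of the parallel group: R_p = 1.154 Ω.
V_A by voltage divider: V_A = 36.5 × 1.154/(19.3 + 1.154) = 2.059 mV.
I(R2) = V_A / R2 = 2.059/13.9 = 0.1481 mA.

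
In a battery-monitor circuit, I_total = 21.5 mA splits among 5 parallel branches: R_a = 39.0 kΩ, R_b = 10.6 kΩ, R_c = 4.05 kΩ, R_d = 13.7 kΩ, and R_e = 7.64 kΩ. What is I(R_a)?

Total conductance ΣG = 1/39.0 + 1/10.6 + 1/4.05 + 1/13.7 + 1/7.64 = 0.5708 (units of 1/kΩ).
Current divider: I(R_a) = I_total · G_k/ΣG = 21.5 × (0.02564/0.5708) = 21.5 × 0.04492 = 0.9658 mA.

I ≈ 0.966 mA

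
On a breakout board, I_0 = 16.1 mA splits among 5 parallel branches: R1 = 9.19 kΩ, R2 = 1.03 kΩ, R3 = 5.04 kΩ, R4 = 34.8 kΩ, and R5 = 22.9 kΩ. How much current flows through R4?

Total conductance ΣG = 1/9.19 + 1/1.03 + 1/5.04 + 1/34.8 + 1/22.9 = 1.351 (units of 1/kΩ).
Current divider: I(R4) = I_0 · G_k/ΣG = 16.1 × (0.02874/1.351) = 16.1 × 0.02128 = 0.3426 mA.

I ≈ 0.343 mA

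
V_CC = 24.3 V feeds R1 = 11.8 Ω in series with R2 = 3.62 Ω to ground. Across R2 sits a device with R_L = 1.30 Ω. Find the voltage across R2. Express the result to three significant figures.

R2 ‖ R_L = (3.62 × 1.30)/(3.62 + 1.30) = 0.9565 Ω.
Voltage divider with the loaded lower leg: V_out = 24.3 × 0.9565/(11.8 + 0.9565) = 24.3 × 0.07498 = 1.822 V.

V_out ≈ 1.82 V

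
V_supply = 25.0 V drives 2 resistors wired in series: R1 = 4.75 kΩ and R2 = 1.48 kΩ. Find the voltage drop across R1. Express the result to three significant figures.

V ≈ 19.1 V

Series total: ΣR = 4.75 + 1.48 = 6.230 kΩ.
V = V_supply · R/ΣR = 25.0 × 0.7624 = 19.06 V.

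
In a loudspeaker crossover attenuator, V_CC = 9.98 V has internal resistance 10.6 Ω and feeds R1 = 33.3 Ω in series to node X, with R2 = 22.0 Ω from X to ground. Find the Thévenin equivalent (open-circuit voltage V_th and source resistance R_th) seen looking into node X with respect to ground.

V_th ≈ 3.33 V, R_th ≈ 14.7 Ω

R1' = 10.6 + 33.3 = 43.90 Ω (source resistance + R1).
With X open, the divider is unloaded: V_th = 9.98 × 22.0/65.90 = 3.332 V.
With V_CC suppressed (replaced by a short), R_th = R1' ‖ R2 = (43.90 × 22.0)/(43.90 + 22.0) = 14.66 Ω.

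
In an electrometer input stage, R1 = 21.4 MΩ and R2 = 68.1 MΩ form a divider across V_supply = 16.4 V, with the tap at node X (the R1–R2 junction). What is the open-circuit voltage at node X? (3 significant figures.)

Open-circuit (no load on X): V_th = V_supply · R2/(R1 + R2) = 16.4 × 68.1/(21.40 + 68.1) = 12.48 V.

V_th ≈ 12.5 V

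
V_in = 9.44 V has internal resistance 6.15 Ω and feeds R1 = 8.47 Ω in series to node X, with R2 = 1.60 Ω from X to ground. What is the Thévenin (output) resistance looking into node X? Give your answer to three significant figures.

R_th ≈ 1.44 Ω

R1' = 6.15 + 8.47 = 14.62 Ω (source resistance + R1).
Looking into X with the source shorted: R_th = R1'·R2/(R1'+R2) = 14.62 × 1.60/16.22 = 1.442 Ω.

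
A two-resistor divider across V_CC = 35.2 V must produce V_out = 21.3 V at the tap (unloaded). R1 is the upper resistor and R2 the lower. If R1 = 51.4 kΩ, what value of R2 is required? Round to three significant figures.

V_out/V_CC = R2/(R1+R2) = 0.6051.
Rearranging, R2 = R1·k/(1−k) = 51.4 × 1.532 = 78.76 kΩ.

R2 ≈ 78.8 kΩ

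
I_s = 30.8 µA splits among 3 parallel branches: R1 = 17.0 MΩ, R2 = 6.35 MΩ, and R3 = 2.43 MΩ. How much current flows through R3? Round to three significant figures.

I ≈ 20.2 µA

ΣG = 1/17.0 + 1/6.35 + 1/2.43 = 0.6278.
Current divider: I(R3) = I_s · G_k/ΣG = 30.8 × (0.4115/0.6278) = 30.8 × 0.6555 = 20.19 µA.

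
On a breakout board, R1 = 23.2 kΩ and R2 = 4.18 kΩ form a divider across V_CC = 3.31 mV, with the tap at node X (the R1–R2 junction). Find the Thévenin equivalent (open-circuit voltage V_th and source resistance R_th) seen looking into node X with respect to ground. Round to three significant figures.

With X open, the divider is unloaded: V_th = 3.31 × 4.18/27.38 = 0.5053 mV.
Zeroing V_CC shorts the top of R1 to ground, so R_th = R1 ‖ R2 = 3.542 kΩ.

V_th ≈ 0.505 mV, R_th ≈ 3.54 kΩ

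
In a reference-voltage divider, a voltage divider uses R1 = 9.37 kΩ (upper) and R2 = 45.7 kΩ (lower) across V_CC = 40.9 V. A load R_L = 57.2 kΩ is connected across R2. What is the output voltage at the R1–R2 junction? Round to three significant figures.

V_out ≈ 29.9 V

R2 ‖ R_L = (45.7 × 57.2)/(45.7 + 57.2) = 25.40 kΩ.
Now apply the divider: V_out = 40.9 × 0.7305 = 29.88 V.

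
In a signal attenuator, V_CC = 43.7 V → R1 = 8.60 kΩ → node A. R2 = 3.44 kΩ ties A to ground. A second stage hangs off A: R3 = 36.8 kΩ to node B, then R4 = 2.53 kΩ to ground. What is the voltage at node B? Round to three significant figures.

V_B ≈ 0.756 V

The second stage (R3 + R4 = 39.33 kΩ) loads node A in parallel with R2.
Effective lower resistance at A: R2 ‖ 39.33 = 3.163 kΩ.
So V_A = 43.7 × 0.2689 = 11.75 V.
V_B = V_A × 0.06433 = 0.7559 V.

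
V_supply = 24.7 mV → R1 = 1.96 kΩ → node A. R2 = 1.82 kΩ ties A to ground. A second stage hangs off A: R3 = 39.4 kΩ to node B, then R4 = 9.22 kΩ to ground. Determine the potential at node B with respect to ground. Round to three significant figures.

Looking into the second stage from A: R3 + R4 = 48.62 kΩ appears in parallel with R2.
Effective lower resistance at A: R2 ‖ 48.62 = 1.754 kΩ.
V_A = 24.7 × 1.754/(1.96 + 1.754) = 11.67 mV.
Then the unloaded second divider: V_B = V_A × R4/(R3+R4) = 11.67 × 0.1896 = 2.212 mV.

V_B ≈ 2.21 mV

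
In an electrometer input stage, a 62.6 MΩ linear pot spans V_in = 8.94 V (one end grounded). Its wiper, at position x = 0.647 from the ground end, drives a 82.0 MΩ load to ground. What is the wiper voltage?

Lower segment x·R_p = 40.50 MΩ; upper segment (1−x)·R_p = 22.10 MΩ.
Lower segment in parallel with the load: 40.50 ‖ 82.0 = 27.11 MΩ.
V_out = 8.94 × 27.11/(22.10 + 27.11) = 4.925 V.

V_out ≈ 4.93 V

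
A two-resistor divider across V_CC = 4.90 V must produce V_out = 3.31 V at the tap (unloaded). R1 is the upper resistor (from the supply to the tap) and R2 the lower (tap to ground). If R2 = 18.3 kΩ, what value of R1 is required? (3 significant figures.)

R1 ≈ 8.79 kΩ

V_out/V_CC = R2/(R1+R2) = 0.6755.
R1 = R2·(1/k − 1) = 18.3 × 0.4804 = 8.791 kΩ.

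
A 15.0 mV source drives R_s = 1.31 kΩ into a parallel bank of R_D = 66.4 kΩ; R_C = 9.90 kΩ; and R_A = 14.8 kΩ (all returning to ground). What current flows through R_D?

I ≈ 0.182 µA

Parallel bank: R_p = 1/(1/66.4 + 1/9.90 + 1/14.8) = 5.445 kΩ.
V_A = 15.0 × 5.445/6.755 = 12.09 mV.
Branch current I = V_A/R_D = 12.09/66.4 = 0.1821 µA.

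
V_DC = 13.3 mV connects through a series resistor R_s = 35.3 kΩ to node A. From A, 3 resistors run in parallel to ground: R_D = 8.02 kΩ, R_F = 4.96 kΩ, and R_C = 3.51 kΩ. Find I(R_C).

Parallel bank: R_p = 1/(1/8.02 + 1/4.96 + 1/3.51) = 1.636 kΩ.
Node voltage V_A = V_DC · R_p/(R_s + R_p) = 13.3 × 0.04430 = 0.5891 mV.
I(R_C) = V_A / R_C = 0.5891/3.51 = 0.1678 µA.

I ≈ 0.168 µA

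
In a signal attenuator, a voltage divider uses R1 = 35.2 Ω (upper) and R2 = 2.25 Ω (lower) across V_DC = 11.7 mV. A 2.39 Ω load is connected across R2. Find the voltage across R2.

V_out ≈ 0.373 mV

R2 ‖ R_L = (2.25 × 2.39)/(2.25 + 2.39) = 1.159 Ω.
Then V_out = V_DC · R2'/(R1 + R2') = 11.7 × 1.159/36.36 = 0.3729 mV.
(Unloaded it would be 0.703 mV; the load pulls it down.)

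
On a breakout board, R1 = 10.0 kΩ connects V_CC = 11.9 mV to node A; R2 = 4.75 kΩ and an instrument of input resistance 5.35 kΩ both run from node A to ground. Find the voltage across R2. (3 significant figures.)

V_out ≈ 2.39 mV

R2 ‖ R_L = (4.75 × 5.35)/(4.75 + 5.35) = 2.516 kΩ.
Then V_out = V_CC · R2'/(R1 + R2') = 11.9 × 2.516/12.52 = 2.392 mV.
(Unloaded it would be 3.83 mV; the load pulls it down.)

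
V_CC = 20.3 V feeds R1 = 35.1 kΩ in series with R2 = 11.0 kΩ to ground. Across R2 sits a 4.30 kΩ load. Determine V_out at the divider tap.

V_out ≈ 1.64 V

R2 ‖ R_L = (11.0 × 4.30)/(11.0 + 4.30) = 3.092 kΩ.
Then V_out = V_CC · R2'/(R1 + R2') = 20.3 × 3.092/38.19 = 1.643 V.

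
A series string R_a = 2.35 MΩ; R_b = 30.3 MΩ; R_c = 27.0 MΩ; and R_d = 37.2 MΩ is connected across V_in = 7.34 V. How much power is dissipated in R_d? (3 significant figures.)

P ≈ 0.214 µW

ΣR = 96.85 MΩ → I = 7.34/96.85 = 0.07579 µA.
P = I²R = 0.005744 × 37.2 = 0.2137 µW.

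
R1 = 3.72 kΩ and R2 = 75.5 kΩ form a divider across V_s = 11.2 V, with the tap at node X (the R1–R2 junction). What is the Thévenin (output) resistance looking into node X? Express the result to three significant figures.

R_th ≈ 3.55 kΩ

Zeroing V_s shorts the top of R1 to ground, so R_th = R1 ‖ R2 = 3.545 kΩ.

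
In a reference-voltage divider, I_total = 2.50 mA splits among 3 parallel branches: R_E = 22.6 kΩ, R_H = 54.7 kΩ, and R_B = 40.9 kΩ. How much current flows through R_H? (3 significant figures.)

I ≈ 0.525 mA

ΣG = 1/22.6 + 1/54.7 + 1/40.9 = 0.08698.
R_H takes the fraction G_k/ΣG = 0.01828/0.08698 = 0.2102, so I = 2.50 × 0.2102 = 0.5255 mA.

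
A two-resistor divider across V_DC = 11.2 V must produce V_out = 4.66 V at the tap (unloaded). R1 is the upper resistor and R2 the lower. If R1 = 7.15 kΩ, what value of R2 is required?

V_out/V_DC = R2/(R1+R2) = 0.4161.
R2 = R1 · 0.4161/(1 − 0.4161) = 5.095 kΩ.

R2 ≈ 5.09 kΩ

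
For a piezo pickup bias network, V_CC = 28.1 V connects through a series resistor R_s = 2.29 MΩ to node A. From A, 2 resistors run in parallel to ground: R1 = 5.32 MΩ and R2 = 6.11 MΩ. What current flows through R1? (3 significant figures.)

Combine the parallel branches: R_p = (1/5.32 + 1/6.11)⁻¹ = 2.844 MΩ.
V_A by voltage divider: V_A = 28.1 × 2.844/(2.29 + 2.844) = 15.57 V.
I(R1) = V_A / R1 = 15.57/5.32 = 2.926 µA.

I ≈ 2.93 µA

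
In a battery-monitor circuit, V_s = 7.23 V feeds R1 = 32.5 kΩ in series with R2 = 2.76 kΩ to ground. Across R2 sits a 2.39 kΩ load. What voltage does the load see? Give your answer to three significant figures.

V_out ≈ 0.274 V

R2 ‖ R_L = (2.76 × 2.39)/(2.76 + 2.39) = 1.281 kΩ.
Voltage divider with the loaded lower leg: V_out = 7.23 × 1.281/(32.5 + 1.281) = 7.23 × 0.03792 = 0.2741 V.
(Unloaded it would be 0.566 V; the load pulls it down.)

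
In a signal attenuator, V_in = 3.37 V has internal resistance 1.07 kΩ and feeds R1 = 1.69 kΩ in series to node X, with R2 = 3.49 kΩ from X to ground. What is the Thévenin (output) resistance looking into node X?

R1' = 1.07 + 1.69 = 2.760 kΩ (source resistance + R1).
Zeroing V_in shorts the top of R1' to ground, so R_th = R1' ‖ R2 = 1.541 kΩ.

R_th ≈ 1.54 kΩ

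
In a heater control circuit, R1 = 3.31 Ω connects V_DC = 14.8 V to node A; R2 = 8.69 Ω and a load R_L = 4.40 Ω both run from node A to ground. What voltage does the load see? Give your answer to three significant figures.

R2 ‖ R_L = (8.69 × 4.40)/(8.69 + 4.40) = 2.921 Ω.
Voltage divider with the loaded lower leg: V_out = 14.8 × 2.921/(3.31 + 2.921) = 14.8 × 0.4688 = 6.938 V.

V_out ≈ 6.94 V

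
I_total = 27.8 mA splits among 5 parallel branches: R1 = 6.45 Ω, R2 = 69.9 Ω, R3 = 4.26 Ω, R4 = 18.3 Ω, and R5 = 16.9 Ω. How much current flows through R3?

Conductances: ΣG = 1/6.45 + 1/69.9 + 1/4.26 + 1/18.3 + 1/16.9 = 0.5179 (1/Ω).
Current divider: I(R3) = I_total · G_k/ΣG = 27.8 × (0.2347/0.5179) = 27.8 × 0.4533 = 12.60 mA.

I ≈ 12.6 mA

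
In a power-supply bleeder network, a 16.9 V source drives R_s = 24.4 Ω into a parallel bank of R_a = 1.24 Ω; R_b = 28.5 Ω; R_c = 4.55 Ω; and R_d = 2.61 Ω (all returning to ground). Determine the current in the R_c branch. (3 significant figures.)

Combine the parallel branches: R_p = (1/1.24 + 1/28.5 + 1/4.55 + 1/2.61)⁻¹ = 0.6923 Ω.
V_A = 16.9 × 0.6923/25.09 = 0.4663 V.
Branch current I = V_A/R_c = 0.4663/4.55 = 0.1025 A.
(Check via current divider: I_total = 0.6735 A; share G_k/ΣG = 0.1522 → same result.)

I ≈ 0.102 A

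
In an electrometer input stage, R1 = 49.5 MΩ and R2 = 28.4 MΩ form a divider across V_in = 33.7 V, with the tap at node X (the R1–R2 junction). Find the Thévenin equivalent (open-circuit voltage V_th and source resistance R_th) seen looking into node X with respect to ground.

Open-circuit (no load on X): V_th = V_in · R2/(R1 + R2) = 33.7 × 28.4/(49.50 + 28.4) = 12.29 V.
With V_in suppressed (replaced by a short), R_th = R1 ‖ R2 = (49.50 × 28.4)/(49.50 + 28.4) = 18.05 MΩ.

V_th ≈ 12.3 V, R_th ≈ 18.0 MΩ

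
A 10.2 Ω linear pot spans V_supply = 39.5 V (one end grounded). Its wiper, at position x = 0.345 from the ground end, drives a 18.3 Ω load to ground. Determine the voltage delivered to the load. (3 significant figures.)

V_out ≈ 12.1 V

Lower segment x·R_p = 3.519 Ω; upper segment (1−x)·R_p = 6.681 Ω.
Lower segment in parallel with the load: 3.519 ‖ 18.3 = 2.951 Ω.
Loaded-divider output: V_out = 39.5 × 0.3064 = 12.10 V.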